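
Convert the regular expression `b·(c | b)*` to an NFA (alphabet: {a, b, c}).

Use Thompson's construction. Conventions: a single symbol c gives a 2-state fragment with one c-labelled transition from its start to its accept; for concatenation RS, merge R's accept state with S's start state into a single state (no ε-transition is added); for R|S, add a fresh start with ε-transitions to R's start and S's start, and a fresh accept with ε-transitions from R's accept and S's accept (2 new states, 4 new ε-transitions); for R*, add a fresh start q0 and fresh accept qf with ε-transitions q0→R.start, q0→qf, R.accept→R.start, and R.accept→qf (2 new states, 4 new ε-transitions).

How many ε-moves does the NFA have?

8

Per subexpression:
Each of the 3 symbol leaves contributes 0 ε-transitions.
  c | b — 4 ε-transitions
  (c | b)* — 8 ε-transitions
  b·(c | b)* — 8 ε-transitions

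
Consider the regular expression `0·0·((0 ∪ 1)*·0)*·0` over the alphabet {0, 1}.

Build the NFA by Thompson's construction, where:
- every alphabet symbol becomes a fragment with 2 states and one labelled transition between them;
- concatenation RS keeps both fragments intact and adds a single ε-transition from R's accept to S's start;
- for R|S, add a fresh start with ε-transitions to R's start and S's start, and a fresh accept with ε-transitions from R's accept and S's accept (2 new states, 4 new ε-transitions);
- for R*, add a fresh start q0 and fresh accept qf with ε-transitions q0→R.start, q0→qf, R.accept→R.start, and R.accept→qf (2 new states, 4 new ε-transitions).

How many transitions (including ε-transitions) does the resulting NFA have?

22

Building bottom-up:
Each of the 6 symbol leaves contributes 1 transition (1 symbol, 0 ε).
  0 ∪ 1 = 6 transitions (2 symbol, 4 ε)
  (0 ∪ 1)* = 10 transitions (2 symbol, 8 ε)
  (0 ∪ 1)*·0 = 12 transitions (3 symbol, 9 ε)
  ((0 ∪ 1)*·0)* = 16 transitions (3 symbol, 13 ε)
  0·0·((0 ∪ 1)*·0)*·0 = 22 transitions (6 symbol, 16 ε)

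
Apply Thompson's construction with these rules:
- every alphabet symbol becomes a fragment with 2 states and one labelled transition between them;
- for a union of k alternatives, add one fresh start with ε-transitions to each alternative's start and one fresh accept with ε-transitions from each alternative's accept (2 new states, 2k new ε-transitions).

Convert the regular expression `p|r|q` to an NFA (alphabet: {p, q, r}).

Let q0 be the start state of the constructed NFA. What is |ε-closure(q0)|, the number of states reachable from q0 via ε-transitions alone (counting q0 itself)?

4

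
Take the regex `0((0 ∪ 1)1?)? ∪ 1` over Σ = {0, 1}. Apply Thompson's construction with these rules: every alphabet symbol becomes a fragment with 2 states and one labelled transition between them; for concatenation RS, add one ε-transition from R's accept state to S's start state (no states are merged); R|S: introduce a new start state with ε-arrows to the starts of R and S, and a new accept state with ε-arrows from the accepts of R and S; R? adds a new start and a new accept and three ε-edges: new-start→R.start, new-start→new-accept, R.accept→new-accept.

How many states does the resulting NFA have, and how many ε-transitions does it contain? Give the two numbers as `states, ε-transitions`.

18, 16

Per subexpression:
Each of the 5 symbol leaves contributes 2 states and 0 ε-transitions.
  0 ∪ 1 — 6 states, 4 ε-transitions
  1? — 4 states, 3 ε-transitions
  (0 ∪ 1)1? — 10 states, 8 ε-transitions
  ((0 ∪ 1)1?)? — 12 states, 11 ε-transitions
  0((0 ∪ 1)1?)? — 14 states, 12 ε-transitions
  0((0 ∪ 1)1?)? ∪ 1 — 18 states, 16 ε-transitions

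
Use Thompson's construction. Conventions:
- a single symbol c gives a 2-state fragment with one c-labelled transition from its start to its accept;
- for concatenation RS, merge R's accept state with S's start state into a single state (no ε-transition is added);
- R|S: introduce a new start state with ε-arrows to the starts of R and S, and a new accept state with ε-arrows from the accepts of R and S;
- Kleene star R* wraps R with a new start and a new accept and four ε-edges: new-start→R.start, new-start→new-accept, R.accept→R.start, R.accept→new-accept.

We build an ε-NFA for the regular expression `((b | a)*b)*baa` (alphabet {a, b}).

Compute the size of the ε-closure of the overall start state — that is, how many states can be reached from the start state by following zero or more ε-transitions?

7

Work bottom-up. For each fragment F, track |ε-closure(F.start)| and whether F's accept lies in that closure (i.e. whether F accepts ε). A single-symbol fragment has closure size 1 and does not accept ε.
  b | a — |ε-closure| = 1 + 1 + 1 = 3 (the new accept is not ε-reachable since no branch accepts ε)
  (b | a)* — |ε-closure| = 1 (new start) + 3 (body) + 1 (new accept) = 5
  (b | a)*b — |ε-closure| = 5 + (1−1) = 5 (closure spills across the concat boundary because the left factor accepts ε)
  ((b | a)*b)* — |ε-closure| = 1 (new start) + 5 (body) + 1 (new accept) = 7
  ((b | a)*b)*baa — the left operand accepts ε, so the closure extends into the next operand (the shared merged state is already counted); |ε-closure| = 7 + (1−1) = 7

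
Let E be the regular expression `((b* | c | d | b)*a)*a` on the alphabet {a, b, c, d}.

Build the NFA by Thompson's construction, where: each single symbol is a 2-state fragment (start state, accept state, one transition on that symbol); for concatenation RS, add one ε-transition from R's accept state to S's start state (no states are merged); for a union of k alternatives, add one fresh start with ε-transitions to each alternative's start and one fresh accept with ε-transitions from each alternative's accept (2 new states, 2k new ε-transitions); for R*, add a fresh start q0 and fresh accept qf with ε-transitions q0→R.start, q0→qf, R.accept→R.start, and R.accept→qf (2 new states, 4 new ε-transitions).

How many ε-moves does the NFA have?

Per subexpression:
Each of the 6 symbol leaves contributes 0 ε-transitions.
  b* → 4 ε-transitions
  b* | c | d | b → 12 ε-transitions
  (b* | c | d | b)* → 16 ε-transitions
  (b* | c | d | b)*a → 17 ε-transitions
  ((b* | c | d | b)*a)* → 21 ε-transitions
  ((b* | c | d | b)*a)*a → 22 ε-transitions

22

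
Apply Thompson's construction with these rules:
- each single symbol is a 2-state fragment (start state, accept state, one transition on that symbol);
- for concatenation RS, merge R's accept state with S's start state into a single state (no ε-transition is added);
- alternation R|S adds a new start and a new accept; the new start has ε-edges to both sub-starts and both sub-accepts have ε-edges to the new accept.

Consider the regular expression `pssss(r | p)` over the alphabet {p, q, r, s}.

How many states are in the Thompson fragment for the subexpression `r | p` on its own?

6

Fragment for `r | p`:
Each of the 2 symbol leaves contributes a 2-state fragment.
  r | p → 6 states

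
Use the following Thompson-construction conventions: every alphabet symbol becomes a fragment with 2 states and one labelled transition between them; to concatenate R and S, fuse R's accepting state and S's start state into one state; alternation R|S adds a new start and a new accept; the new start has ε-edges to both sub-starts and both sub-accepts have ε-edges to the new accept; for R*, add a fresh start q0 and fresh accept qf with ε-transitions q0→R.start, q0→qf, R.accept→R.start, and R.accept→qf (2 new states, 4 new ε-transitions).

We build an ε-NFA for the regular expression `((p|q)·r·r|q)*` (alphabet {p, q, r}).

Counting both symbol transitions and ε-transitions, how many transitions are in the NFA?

Per subexpression:
Each of the 5 symbol leaves contributes 1 transition (1 symbol, 0 ε).
  p|q → 6 transitions (2 symbol, 4 ε)
  (p|q)·r·r → 8 transitions (4 symbol, 4 ε)
  (p|q)·r·r|q → 13 transitions (5 symbol, 8 ε)
  ((p|q)·r·r|q)* → 17 transitions (5 symbol, 12 ε)

17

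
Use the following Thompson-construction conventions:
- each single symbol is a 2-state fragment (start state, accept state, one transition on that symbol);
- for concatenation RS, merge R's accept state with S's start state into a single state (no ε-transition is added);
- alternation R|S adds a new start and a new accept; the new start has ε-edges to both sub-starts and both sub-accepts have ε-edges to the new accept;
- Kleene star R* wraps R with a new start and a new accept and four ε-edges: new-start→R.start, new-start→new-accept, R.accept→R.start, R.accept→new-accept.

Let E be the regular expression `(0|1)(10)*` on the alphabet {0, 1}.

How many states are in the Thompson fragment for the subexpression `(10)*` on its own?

5

Fragment for `(10)*`:
Each of the 2 symbol leaves contributes a 2-state fragment.
  10 → 3 states
  (10)* → 5 states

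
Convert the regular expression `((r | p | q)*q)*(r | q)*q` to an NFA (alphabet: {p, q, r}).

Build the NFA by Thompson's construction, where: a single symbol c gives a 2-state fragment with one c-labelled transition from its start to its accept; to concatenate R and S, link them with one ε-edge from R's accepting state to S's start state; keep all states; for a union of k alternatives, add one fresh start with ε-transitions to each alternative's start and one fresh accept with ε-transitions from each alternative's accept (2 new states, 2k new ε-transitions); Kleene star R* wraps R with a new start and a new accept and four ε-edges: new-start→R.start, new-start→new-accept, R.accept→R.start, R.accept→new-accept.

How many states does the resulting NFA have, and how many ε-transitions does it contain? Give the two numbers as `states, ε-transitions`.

24, 25

Bottom-up over the parse tree:
Each of the 7 symbol leaves contributes 2 states and 0 ε-transitions.
  r | p | q — 8 states, 6 ε-transitions
  (r | p | q)* — 10 states, 10 ε-transitions
  (r | p | q)*q — 12 states, 11 ε-transitions
  ((r | p | q)*q)* — 14 states, 15 ε-transitions
  r | q — 6 states, 4 ε-transitions
  (r | q)* — 8 states, 8 ε-transitions
  ((r | p | q)*q)*(r | q)*q — 24 states, 25 ε-transitions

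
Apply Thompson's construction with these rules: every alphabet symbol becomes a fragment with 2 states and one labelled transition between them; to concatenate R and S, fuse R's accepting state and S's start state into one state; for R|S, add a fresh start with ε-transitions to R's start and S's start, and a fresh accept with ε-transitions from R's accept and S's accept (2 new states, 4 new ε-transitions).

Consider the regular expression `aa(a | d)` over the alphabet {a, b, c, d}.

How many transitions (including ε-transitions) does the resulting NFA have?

By structural recursion:
Each of the 4 symbol leaves contributes 1 transition (1 symbol, 0 ε).
  a | d = 6 transitions (2 symbol, 4 ε)
  aa(a | d) = 8 transitions (4 symbol, 4 ε)

8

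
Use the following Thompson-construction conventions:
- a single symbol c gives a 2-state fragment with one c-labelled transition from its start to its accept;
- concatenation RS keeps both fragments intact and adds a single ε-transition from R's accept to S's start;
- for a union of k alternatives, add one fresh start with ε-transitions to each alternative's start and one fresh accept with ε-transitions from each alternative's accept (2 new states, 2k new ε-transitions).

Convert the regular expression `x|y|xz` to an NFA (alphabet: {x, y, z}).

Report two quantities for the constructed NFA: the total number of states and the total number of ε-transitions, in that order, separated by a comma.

10, 7

Recursing over subexpressions:
Each of the 4 symbol leaves contributes 2 states and 0 ε-transitions.
  xz — 4 states, 1 ε-transition
  x|y|xz — 10 states, 7 ε-transitions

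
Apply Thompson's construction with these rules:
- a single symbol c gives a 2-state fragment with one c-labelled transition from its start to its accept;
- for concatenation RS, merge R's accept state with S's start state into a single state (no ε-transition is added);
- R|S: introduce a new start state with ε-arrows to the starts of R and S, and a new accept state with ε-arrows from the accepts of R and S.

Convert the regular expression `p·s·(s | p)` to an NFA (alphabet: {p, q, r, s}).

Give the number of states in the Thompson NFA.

Bottom-up over the parse tree:
Each of the 4 symbol leaves contributes a 2-state fragment.
  s | p — 6 states
  p·s·(s | p) — 8 states

8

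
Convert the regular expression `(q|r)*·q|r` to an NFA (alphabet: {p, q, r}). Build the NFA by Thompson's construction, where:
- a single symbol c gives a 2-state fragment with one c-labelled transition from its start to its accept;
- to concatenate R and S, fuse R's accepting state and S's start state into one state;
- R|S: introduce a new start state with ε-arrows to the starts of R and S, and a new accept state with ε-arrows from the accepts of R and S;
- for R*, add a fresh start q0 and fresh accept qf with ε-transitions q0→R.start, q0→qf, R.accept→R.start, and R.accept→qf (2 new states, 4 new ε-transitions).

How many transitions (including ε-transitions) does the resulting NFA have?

16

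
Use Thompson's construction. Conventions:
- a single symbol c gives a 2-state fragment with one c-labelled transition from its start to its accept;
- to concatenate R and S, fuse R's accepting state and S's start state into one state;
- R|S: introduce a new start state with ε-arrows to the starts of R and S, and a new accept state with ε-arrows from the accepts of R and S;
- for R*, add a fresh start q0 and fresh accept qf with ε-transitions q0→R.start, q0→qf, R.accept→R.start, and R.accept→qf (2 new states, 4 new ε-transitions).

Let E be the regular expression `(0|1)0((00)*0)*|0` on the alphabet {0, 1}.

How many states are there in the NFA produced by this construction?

18

Per subexpression:
Each of the 7 symbol leaves contributes a 2-state fragment.
  0|1 — 6 states
  00 — 3 states
  (00)* — 5 states
  (00)*0 — 6 states
  ((00)*0)* — 8 states
  (0|1)0((00)*0)* — 14 states
  (0|1)0((00)*0)*|0 — 18 states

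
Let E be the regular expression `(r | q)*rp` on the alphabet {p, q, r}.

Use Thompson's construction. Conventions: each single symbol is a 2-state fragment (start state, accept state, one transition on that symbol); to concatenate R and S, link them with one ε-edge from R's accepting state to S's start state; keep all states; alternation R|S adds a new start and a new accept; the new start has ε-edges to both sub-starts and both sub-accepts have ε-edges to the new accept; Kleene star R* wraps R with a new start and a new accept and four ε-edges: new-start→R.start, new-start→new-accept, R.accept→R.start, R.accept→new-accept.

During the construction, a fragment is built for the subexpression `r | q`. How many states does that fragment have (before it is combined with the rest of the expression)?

Fragment for `r | q`:
Each of the 2 symbol leaves contributes a 2-state fragment.
  r | q — 6 states

6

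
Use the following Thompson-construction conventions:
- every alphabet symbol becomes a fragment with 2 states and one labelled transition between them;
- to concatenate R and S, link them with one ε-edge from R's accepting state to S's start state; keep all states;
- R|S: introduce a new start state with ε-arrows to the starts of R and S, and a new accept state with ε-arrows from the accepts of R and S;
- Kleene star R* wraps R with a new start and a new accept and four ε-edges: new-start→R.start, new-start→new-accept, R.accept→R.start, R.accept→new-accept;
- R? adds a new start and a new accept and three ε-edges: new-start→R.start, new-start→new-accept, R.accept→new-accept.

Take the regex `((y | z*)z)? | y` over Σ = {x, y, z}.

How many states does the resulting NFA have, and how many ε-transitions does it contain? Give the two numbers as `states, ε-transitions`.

16, 16

By structural recursion:
Each of the 4 symbol leaves contributes 2 states and 0 ε-transitions.
  z* : 4 states, 4 ε-transitions
  y | z* : 8 states, 8 ε-transitions
  (y | z*)z : 10 states, 9 ε-transitions
  ((y | z*)z)? : 12 states, 12 ε-transitions
  ((y | z*)z)? | y : 16 states, 16 ε-transitions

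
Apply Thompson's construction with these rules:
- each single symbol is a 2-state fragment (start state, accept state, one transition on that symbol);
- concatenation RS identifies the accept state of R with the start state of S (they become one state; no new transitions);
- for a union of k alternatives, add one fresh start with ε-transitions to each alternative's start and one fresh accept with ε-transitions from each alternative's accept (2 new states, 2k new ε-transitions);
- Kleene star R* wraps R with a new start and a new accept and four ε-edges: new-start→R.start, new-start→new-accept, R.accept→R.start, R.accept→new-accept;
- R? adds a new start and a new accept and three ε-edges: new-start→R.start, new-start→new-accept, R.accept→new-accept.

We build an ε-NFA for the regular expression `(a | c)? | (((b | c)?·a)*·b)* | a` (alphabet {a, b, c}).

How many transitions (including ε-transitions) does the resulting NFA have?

35

Recursing over subexpressions:
Each of the 7 symbol leaves contributes 1 transition (1 symbol, 0 ε).
  a | c — 6 transitions (2 symbol, 4 ε)
  (a | c)? — 9 transitions (2 symbol, 7 ε)
  b | c — 6 transitions (2 symbol, 4 ε)
  (b | c)? — 9 transitions (2 symbol, 7 ε)
  (b | c)?·a — 10 transitions (3 symbol, 7 ε)
  ((b | c)?·a)* — 14 transitions (3 symbol, 11 ε)
  ((b | c)?·a)*·b — 15 transitions (4 symbol, 11 ε)
  (((b | c)?·a)*·b)* — 19 transitions (4 symbol, 15 ε)
  (a | c)? | (((b | c)?·a)*·b)* | a — 35 transitions (7 symbol, 28 ε)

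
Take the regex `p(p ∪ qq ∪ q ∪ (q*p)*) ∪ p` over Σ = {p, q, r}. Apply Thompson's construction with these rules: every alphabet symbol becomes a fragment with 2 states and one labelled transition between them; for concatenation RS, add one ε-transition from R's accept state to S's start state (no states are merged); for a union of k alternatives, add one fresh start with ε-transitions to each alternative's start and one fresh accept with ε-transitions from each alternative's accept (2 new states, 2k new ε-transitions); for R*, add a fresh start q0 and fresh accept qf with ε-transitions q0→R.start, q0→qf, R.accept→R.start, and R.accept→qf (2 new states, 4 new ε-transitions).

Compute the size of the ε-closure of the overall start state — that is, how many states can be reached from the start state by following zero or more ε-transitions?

Work bottom-up. For each fragment F, track |ε-closure(F.start)| and whether F's accept lies in that closure (i.e. whether F accepts ε). A single-symbol fragment has closure size 1 and does not accept ε.
  qq → |ε-closure| equals the left operand's closure size = 1 (its accept is not ε-reachable, so the closure stops there)
  q* → |ε-closure| = 1 (new start) + 1 (body) + 1 (new accept) = 3
  q*p → |ε-closure| = 3 + 1 = 4 (closure spills across the concat boundary because the left factor accepts ε)
  (q*p)* → |ε-closure| = 1 (new start) + 4 (body) + 1 (new accept) = 6
  p ∪ qq ∪ q ∪ (q*p)* → new start ε-reaches every alternative's start; at least one alternative accepts ε, so the union's new accept is reached too: |ε-closure| = 1 + 1 + 1 + 1 + 6 + 1 = 11
  p(p ∪ qq ∪ q ∪ (q*p)*) → same as the first factor's closure: |ε-closure| = 1
  p(p ∪ qq ∪ q ∪ (q*p)*) ∪ p → new start ε-reaches every alternative's start; none of them accept ε, so the new accept is not reached: |ε-closure| = 1 + 1 + 1 = 3

3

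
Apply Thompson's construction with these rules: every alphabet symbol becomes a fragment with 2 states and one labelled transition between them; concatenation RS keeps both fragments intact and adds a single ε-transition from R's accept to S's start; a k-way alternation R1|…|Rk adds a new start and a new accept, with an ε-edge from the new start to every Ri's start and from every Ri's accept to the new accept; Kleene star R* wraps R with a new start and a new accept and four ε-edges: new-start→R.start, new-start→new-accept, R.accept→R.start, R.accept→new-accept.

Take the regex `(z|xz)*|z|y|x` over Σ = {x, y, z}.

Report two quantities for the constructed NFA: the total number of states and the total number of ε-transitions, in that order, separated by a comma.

18, 17

Building bottom-up:
Each of the 6 symbol leaves contributes 2 states and 0 ε-transitions.
  xz : 4 states, 1 ε-transition
  z|xz : 8 states, 5 ε-transitions
  (z|xz)* : 10 states, 9 ε-transitions
  (z|xz)*|z|y|x : 18 states, 17 ε-transitions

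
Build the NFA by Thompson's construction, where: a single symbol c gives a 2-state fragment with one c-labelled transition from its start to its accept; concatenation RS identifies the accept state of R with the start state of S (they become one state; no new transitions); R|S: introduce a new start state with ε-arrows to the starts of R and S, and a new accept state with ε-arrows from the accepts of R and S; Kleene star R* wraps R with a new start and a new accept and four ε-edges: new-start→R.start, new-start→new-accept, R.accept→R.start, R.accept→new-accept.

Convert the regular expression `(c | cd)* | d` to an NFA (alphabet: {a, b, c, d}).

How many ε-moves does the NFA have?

Building bottom-up:
Each of the 4 symbol leaves contributes 0 ε-transitions.
  cd → 0 ε-transitions
  c | cd → 4 ε-transitions
  (c | cd)* → 8 ε-transitions
  (c | cd)* | d → 12 ε-transitions

12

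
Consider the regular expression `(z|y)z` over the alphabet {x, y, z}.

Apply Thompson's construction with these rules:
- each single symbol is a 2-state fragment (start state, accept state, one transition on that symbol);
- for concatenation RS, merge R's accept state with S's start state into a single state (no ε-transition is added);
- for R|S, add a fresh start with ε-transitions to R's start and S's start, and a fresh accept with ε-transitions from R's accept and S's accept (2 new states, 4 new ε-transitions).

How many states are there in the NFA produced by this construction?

7

By structural recursion:
Each of the 3 symbol leaves contributes a 2-state fragment.
  z|y → 6 states
  (z|y)z → 7 states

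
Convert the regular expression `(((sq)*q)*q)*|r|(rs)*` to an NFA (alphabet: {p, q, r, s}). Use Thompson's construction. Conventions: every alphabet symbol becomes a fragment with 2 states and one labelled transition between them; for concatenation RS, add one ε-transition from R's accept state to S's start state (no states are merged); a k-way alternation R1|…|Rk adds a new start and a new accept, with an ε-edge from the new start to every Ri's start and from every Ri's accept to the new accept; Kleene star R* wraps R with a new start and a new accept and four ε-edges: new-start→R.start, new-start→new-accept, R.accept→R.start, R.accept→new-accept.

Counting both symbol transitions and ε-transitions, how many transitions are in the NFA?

Building bottom-up:
Each of the 7 symbol leaves contributes 1 transition (1 symbol, 0 ε).
  sq — 3 transitions (2 symbol, 1 ε)
  (sq)* — 7 transitions (2 symbol, 5 ε)
  (sq)*q — 9 transitions (3 symbol, 6 ε)
  ((sq)*q)* — 13 transitions (3 symbol, 10 ε)
  ((sq)*q)*q — 15 transitions (4 symbol, 11 ε)
  (((sq)*q)*q)* — 19 transitions (4 symbol, 15 ε)
  rs — 3 transitions (2 symbol, 1 ε)
  (rs)* — 7 transitions (2 symbol, 5 ε)
  (((sq)*q)*q)*|r|(rs)* — 33 transitions (7 symbol, 26 ε)

33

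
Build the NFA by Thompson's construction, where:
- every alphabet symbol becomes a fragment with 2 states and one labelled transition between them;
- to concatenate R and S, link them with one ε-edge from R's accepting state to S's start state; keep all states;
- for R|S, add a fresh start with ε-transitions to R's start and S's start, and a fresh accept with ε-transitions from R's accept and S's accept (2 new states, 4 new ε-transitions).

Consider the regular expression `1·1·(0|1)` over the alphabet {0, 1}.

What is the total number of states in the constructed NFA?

10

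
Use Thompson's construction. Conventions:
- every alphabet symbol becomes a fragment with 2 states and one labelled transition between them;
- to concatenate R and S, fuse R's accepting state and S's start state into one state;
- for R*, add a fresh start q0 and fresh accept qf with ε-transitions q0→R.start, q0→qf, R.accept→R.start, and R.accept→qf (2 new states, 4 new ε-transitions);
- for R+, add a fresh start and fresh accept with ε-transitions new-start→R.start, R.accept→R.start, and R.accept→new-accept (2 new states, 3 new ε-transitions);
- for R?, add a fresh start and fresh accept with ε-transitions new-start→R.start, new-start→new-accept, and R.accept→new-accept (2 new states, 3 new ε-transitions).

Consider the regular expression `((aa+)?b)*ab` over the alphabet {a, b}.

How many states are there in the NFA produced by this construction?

12

Recursing over subexpressions:
Each of the 5 symbol leaves contributes a 2-state fragment.
  a+ : 4 states
  aa+ : 5 states
  (aa+)? : 7 states
  (aa+)?b : 8 states
  ((aa+)?b)* : 10 states
  ((aa+)?b)*ab : 12 states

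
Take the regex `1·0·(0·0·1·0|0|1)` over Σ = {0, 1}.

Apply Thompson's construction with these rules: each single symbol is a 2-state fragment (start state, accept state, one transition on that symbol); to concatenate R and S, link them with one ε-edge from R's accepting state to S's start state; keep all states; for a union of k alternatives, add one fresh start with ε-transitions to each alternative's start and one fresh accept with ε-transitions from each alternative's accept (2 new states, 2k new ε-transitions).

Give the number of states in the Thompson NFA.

18

Bottom-up over the parse tree:
Each of the 8 symbol leaves contributes a 2-state fragment.
  0·0·1·0 → 8 states
  0·0·1·0|0|1 → 14 states
  1·0·(0·0·1·0|0|1) → 18 states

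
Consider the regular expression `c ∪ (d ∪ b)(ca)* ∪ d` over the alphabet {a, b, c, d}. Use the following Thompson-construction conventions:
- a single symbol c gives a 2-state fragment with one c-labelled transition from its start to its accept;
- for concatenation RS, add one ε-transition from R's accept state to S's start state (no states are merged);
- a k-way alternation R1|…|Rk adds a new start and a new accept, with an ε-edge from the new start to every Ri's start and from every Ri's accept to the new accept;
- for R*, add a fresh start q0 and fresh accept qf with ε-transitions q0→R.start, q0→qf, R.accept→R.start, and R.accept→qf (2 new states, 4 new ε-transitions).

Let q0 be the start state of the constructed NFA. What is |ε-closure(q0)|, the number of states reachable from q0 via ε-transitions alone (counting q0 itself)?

Work bottom-up. For each fragment F, track |ε-closure(F.start)| and whether F's accept lies in that closure (i.e. whether F accepts ε). A single-symbol fragment has closure size 1 and does not accept ε.
  d ∪ b : new start ε-reaches every alternative's start; none of them accept ε, so the new accept is not reached: |ε-closure| = 1 + 1 + 1 = 3
  ca : |ε-closure| equals the left operand's closure size = 1 (its accept is not ε-reachable, so the closure stops there)
  (ca)* : |ε-closure| = 1 (new start) + 1 (body) + 1 (new accept) = 3
  (d ∪ b)(ca)* : same as the first factor's closure: |ε-closure| = 3
  c ∪ (d ∪ b)(ca)* ∪ d : |ε-closure| = 1 + 1 + 3 + 1 = 6 (the new accept is not ε-reachable since no branch accepts ε)

6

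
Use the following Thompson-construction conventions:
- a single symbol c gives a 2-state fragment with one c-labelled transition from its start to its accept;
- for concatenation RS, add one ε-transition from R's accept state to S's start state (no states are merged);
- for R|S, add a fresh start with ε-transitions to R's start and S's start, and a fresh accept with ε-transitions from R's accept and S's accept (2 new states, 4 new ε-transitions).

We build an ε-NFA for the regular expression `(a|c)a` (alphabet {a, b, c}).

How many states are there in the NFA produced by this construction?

8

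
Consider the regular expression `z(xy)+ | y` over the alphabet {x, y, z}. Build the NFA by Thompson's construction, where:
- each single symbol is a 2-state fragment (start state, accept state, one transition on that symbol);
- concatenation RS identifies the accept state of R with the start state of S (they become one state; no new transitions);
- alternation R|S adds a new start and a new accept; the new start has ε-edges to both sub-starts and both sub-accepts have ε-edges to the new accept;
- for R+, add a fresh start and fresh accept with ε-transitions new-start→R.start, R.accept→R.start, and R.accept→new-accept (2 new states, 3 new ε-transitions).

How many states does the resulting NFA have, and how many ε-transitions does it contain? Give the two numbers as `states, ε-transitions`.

10, 7

Bottom-up over the parse tree:
Each of the 4 symbol leaves contributes 2 states and 0 ε-transitions.
  xy — 3 states, 0 ε-transitions
  (xy)+ — 5 states, 3 ε-transitions
  z(xy)+ — 6 states, 3 ε-transitions
  z(xy)+ | y — 10 states, 7 ε-transitions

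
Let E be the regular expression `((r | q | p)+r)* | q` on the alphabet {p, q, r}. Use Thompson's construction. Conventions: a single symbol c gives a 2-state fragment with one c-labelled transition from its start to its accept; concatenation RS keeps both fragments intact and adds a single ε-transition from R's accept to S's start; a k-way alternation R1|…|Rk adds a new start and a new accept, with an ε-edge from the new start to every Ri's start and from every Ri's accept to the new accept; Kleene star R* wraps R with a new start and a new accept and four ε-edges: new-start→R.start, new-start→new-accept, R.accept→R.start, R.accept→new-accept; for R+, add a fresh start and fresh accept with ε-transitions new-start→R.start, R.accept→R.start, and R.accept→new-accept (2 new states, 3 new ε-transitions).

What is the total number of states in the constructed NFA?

18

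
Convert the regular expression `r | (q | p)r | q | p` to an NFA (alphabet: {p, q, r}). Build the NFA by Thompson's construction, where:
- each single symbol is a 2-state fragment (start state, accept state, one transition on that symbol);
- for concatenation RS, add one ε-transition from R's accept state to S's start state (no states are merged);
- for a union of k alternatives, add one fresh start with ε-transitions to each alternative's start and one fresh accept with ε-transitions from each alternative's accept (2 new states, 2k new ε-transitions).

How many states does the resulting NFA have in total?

16

Bottom-up over the parse tree:
Each of the 6 symbol leaves contributes a 2-state fragment.
  q | p : 6 states
  (q | p)r : 8 states
  r | (q | p)r | q | p : 16 states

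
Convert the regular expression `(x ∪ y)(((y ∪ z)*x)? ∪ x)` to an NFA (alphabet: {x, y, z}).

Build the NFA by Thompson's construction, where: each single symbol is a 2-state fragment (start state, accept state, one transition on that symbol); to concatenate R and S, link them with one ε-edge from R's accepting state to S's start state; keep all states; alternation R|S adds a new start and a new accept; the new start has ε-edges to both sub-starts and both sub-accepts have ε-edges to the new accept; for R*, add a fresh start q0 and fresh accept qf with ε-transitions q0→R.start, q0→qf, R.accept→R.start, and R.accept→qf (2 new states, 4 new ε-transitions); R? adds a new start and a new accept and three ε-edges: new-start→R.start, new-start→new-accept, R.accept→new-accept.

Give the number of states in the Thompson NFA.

Bottom-up over the parse tree:
Each of the 6 symbol leaves contributes a 2-state fragment.
  x ∪ y = 6 states
  y ∪ z = 6 states
  (y ∪ z)* = 8 states
  (y ∪ z)*x = 10 states
  ((y ∪ z)*x)? = 12 states
  ((y ∪ z)*x)? ∪ x = 16 states
  (x ∪ y)(((y ∪ z)*x)? ∪ x) = 22 states

22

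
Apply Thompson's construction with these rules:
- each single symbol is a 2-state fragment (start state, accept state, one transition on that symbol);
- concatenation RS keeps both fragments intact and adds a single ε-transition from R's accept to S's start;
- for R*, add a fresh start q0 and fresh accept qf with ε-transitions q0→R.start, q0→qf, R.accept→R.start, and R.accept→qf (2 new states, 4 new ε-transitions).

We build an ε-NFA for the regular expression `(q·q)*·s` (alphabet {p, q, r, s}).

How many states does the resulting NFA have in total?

Bottom-up over the parse tree:
Each of the 3 symbol leaves contributes a 2-state fragment.
  q·q → 4 states
  (q·q)* → 6 states
  (q·q)*·s → 8 states

8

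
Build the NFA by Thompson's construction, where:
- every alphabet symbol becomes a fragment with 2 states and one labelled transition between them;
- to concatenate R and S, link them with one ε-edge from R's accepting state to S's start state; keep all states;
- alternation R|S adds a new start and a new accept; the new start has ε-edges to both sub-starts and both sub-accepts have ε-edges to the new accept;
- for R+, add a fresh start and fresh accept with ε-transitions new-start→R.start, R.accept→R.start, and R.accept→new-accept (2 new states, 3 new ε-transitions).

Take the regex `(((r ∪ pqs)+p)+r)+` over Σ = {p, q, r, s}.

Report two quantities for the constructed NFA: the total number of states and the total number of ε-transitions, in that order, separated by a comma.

20, 17

By structural recursion:
Each of the 6 symbol leaves contributes 2 states and 0 ε-transitions.
  pqs — 6 states, 2 ε-transitions
  r ∪ pqs — 10 states, 6 ε-transitions
  (r ∪ pqs)+ — 12 states, 9 ε-transitions
  (r ∪ pqs)+p — 14 states, 10 ε-transitions
  ((r ∪ pqs)+p)+ — 16 states, 13 ε-transitions
  ((r ∪ pqs)+p)+r — 18 states, 14 ε-transitions
  (((r ∪ pqs)+p)+r)+ — 20 states, 17 ε-transitions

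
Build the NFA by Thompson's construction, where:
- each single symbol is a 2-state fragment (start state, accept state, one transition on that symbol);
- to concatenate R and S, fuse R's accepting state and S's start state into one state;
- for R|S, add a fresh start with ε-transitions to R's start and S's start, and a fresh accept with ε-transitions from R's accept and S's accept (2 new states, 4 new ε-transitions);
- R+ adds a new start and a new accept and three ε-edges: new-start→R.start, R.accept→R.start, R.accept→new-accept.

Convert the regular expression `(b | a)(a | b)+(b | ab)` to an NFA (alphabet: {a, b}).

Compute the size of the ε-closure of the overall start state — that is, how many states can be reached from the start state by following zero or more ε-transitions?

Work bottom-up. For each fragment F, track |ε-closure(F.start)| and whether F's accept lies in that closure (i.e. whether F accepts ε). A single-symbol fragment has closure size 1 and does not accept ε.
  b | a — C = 1 + 1 + 1 = 3 (the new accept is not ε-reachable since no branch accepts ε)
  a | b — new start ε-reaches every alternative's start; none of them accept ε, so the new accept is not reached: C = 1 + 1 + 1 = 3
  (a | b)+ — C = 1 + 3 = 4 (the body doesn't accept ε, so the new accept is not reached)
  ab — same as the first factor's closure: C = 1
  b | ab — new start ε-reaches every alternative's start; none of them accept ε, so the new accept is not reached: C = 1 + 1 + 1 = 3
  (b | a)(a | b)+(b | ab) — C equals the left operand's closure size = 3 (its accept is not ε-reachable, so the closure stops there)

3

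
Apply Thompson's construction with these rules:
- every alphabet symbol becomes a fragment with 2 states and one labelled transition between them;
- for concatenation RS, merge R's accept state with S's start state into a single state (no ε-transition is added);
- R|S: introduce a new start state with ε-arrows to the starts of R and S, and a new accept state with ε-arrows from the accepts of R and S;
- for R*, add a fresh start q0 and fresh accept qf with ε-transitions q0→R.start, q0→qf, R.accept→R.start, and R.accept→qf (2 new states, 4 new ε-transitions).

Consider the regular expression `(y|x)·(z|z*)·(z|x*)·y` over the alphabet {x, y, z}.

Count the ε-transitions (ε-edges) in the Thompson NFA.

Recursing over subexpressions:
Each of the 7 symbol leaves contributes 0 ε-transitions.
  y|x — 4 ε-transitions
  z* — 4 ε-transitions
  z|z* — 8 ε-transitions
  x* — 4 ε-transitions
  z|x* — 8 ε-transitions
  (y|x)·(z|z*)·(z|x*)·y — 20 ε-transitions

20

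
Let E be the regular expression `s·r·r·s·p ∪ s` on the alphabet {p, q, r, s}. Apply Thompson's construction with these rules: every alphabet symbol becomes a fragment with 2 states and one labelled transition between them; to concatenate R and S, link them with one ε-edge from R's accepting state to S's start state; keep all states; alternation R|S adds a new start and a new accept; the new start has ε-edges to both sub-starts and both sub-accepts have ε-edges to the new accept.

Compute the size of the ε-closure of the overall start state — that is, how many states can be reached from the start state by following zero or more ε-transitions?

3

Work bottom-up. For each fragment F, track |ε-closure(F.start)| and whether F's accept lies in that closure (i.e. whether F accepts ε). A single-symbol fragment has closure size 1 and does not accept ε.
  s·r·r·s·p → |closure| equals the left operand's closure size = 1 (its accept is not ε-reachable, so the closure stops there)
  s·r·r·s·p ∪ s → |closure| = 1 + 1 + 1 = 3 (the new accept is not ε-reachable since no branch accepts ε)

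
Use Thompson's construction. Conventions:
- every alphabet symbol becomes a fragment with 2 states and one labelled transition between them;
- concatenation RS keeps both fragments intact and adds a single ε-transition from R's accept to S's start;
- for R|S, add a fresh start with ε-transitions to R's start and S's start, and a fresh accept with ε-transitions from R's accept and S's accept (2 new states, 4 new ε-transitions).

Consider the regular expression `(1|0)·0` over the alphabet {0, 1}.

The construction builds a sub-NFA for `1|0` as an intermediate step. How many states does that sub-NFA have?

Fragment for `1|0`:
Each of the 2 symbol leaves contributes a 2-state fragment.
  1|0 : 6 states

6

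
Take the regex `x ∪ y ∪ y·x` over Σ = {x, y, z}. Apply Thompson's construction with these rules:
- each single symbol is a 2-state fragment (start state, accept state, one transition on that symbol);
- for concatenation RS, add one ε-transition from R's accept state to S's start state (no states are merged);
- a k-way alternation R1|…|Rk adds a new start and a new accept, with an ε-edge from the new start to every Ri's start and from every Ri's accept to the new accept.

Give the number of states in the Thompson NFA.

10

Bottom-up over the parse tree:
Each of the 4 symbol leaves contributes a 2-state fragment.
  y·x → 4 states
  x ∪ y ∪ y·x → 10 states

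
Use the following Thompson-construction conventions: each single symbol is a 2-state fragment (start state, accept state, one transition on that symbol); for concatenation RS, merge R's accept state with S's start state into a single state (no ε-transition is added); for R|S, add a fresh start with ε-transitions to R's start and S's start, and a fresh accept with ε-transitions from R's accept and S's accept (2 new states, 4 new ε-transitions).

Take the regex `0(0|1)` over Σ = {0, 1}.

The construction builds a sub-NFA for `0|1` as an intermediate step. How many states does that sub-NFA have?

6

Fragment for `0|1`:
Each of the 2 symbol leaves contributes a 2-state fragment.
  0|1 → 6 states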